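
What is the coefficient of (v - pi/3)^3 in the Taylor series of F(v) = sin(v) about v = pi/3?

Apply the Taylor formula c_k = f^(k)(a)/k!.
F(pi/3) = sqrt(3)/2
F′(pi/3) = 1/2
F′′(pi/3) = -sqrt(3)/2
F′′′(pi/3) = -1/2
The Taylor polynomial is Σ F^(k)(pi/3)/k! · (v - pi/3)^k.

-1/12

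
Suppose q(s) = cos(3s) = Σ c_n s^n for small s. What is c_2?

-9/2

q(0) = 1
q′(0) = 0
q′′(0) = -9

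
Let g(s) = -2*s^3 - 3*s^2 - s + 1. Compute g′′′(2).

-12

Compute the successive derivatives at the expansion point and divide by k!.
From the series, [(s - 2)^3] g = -2; multiply by 3! = 6 to get -12.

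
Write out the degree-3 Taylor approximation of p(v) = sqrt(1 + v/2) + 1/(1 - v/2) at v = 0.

17*v^3/128 + 7*v^2/32 + 3*v/4 + 2

Add the two expansions coefficient-wise.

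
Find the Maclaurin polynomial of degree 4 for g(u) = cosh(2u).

2*u^4/3 + 2*u^2 + 1

Apply the Taylor formula c_k = f^(k)(a)/k!.
g(0) = 1
g′(0) = 0
g′′(0) = 4
g′′′(0) = 0
g^(4)(0) = 16
The Taylor polynomial is Σ g^(k)(0)/k! · u^k.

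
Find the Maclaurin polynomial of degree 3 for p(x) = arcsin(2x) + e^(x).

Add the two expansions coefficient-wise.
p(0) = 1
p′(0) = 3
p′′(0) = 1
p′′′(0) = 9
The Taylor polynomial is Σ p^(k)(0)/k! · x^k.

3*x^3/2 + x^2/2 + 3*x + 1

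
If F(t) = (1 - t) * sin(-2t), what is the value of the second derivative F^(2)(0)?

Shift and add copies of the series according to the polynomial's terms.
The coefficient of t^2 in the expansion is 2, so F′′(0) = 2! * (2) = 4.

4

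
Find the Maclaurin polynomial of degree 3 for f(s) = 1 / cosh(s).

1 - s^2/2

Write the quotient as an unknown series and match coefficients against numerator = denominator · series.
[s^0] = 1;  [s^1] = 0;  [s^2] = -1/2;  [s^3] = 0.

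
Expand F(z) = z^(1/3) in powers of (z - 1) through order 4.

F(1) = 1
F′(1) = 1/3
F′′(1) = -2/9
F′′′(1) = 10/27
F^(4)(1) = -80/81
Dividing each by k! gives the coefficients c_0, ..., c_4.

-10*(z - 1)^4/243 + 5*(z - 1)^3/81 - (z - 1)^2/9 + (z - 1)/3 + 1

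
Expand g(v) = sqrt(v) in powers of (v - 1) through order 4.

-5*(v - 1)^4/128 + (v - 1)^3/16 - (v - 1)^2/8 + (v - 1)/2 + 1

Apply the Taylor formula c_k = f^(k)(a)/k!.
g(1) = 1
g′(1) = 1/2
g′′(1) = -1/4
g′′′(1) = 3/8
g^(4)(1) = -15/16
Dividing each by k! gives the coefficients c_0, ..., c_4.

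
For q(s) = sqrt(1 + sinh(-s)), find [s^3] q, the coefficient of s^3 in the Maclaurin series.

Substitute the inner expansion into the outer series and collect powers.
[s^0] = 1;  [s^1] = -1/2;  [s^2] = -1/8;  [s^3] = -7/48.
So c_3 = q′′′(0)/3! = -7/48.

-7/48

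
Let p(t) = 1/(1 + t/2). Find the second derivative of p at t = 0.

The coefficient of t^2 in the expansion is 1/4, so p′′(0) = 2! * (1/4) = 1/2.

1/2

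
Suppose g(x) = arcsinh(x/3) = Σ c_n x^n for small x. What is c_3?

-1/162

Apply the Taylor formula c_k = f^(k)(a)/k!.
[x^0] = 0;  [x^1] = 1/3;  [x^2] = 0;  [x^3] = -1/162.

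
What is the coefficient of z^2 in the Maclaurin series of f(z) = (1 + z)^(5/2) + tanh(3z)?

15/8

Expand each term separately and add.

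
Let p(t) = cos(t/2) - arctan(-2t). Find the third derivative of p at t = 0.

-16

Expand each term separately and add.
The coefficient of t^3 in the expansion is -8/3, so p′′′(0) = 3! * (-8/3) = -16.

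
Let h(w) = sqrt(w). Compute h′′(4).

From the series, [(w - 4)^2] h = -1/64; multiply by 2! = 2 to get -1/32.

-1/32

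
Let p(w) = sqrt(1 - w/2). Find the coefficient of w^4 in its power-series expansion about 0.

-5/2048

p(0) = 1
p′(0) = -1/4
p′′(0) = -1/16
p′′′(0) = -3/64
p^(4)(0) = -15/256
The Taylor polynomial is Σ p^(k)(0)/k! · w^k.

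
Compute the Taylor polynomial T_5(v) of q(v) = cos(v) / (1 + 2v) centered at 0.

-337*v^5/12 + 337*v^4/24 - 7*v^3 + 7*v^2/2 - 2*v + 1

Take the Cauchy product of the two expansions.
[v^0] = 1;  [v^1] = -2;  [v^2] = 7/2;  [v^3] = -7;  [v^4] = 337/24;  [v^5] = -337/12.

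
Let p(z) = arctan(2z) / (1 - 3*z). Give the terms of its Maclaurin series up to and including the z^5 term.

Multiply the numerator's expansion by the denominator's geometric series.

722*z^5/5 + 46*z^4 + 46*z^3/3 + 6*z^2 + 2*z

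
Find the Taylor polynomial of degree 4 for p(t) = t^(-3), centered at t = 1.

Use the known series and substitute for the argument.

15*(t - 1)^4 - 10*(t - 1)^3 + 6*(t - 1)^2 - 3*(t - 1) + 1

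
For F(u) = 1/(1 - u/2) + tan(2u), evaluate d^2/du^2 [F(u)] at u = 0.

1/2

Add the two expansions coefficient-wise.
From the series, [u^2] F = 1/4; multiply by 2! = 2 to get 1/2.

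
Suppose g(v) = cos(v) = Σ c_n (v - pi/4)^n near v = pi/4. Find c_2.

[(v - pi/4)^0] = sqrt(2)/2;  [(v - pi/4)^1] = -sqrt(2)/2;  [(v - pi/4)^2] = -sqrt(2)/4.
So c_2 = g′′(pi/4)/2! = -sqrt(2)/4.

-sqrt(2)/4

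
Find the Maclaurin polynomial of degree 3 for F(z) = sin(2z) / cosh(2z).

Invert the denominator's series and multiply.
F(0) = 0
F′(0) = 2
F′′(0) = 0
F′′′(0) = -32

-16*z^3/3 + 2*z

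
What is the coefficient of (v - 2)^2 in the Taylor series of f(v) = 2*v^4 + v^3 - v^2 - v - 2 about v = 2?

53

[(v - 2)^0] = 32;  [(v - 2)^1] = 71;  [(v - 2)^2] = 53.
So c_2 = f′′(2)/2! = 53.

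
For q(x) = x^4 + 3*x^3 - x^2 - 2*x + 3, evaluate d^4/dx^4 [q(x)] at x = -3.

The coefficient of (x + 3)^4 in the expansion is 1, so q^(4)(-3) = 4! * (1) = 24.

24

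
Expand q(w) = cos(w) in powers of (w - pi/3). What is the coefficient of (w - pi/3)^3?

q(pi/3) = 1/2
q′(pi/3) = -sqrt(3)/2
q′′(pi/3) = -1/2
q′′′(pi/3) = sqrt(3)/2
So c_3 = q′′′(pi/3)/3! = sqrt(3)/12.

sqrt(3)/12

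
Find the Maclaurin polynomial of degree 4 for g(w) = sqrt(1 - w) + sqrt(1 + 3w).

Add the two expansions coefficient-wise.
[w^0] = 2;  [w^1] = 1;  [w^2] = -5/4;  [w^3] = 13/8;  [w^4] = -205/64.

-205*w^4/64 + 13*w^3/8 - 5*w^2/4 + w + 2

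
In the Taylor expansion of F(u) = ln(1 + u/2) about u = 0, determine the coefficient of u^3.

1/24

[u^0] = 0;  [u^1] = 1/2;  [u^2] = -1/8;  [u^3] = 1/24.
So c_3 = F′′′(0)/3! = 1/24.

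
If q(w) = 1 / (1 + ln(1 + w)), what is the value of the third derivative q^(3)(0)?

-14

Write 1/(1+u) = 1 - u + u^2 - u^3 + ... and substitute the series for u.
The coefficient of w^3 in the expansion is -7/3, so q′′′(0) = 3! * (-7/3) = -14.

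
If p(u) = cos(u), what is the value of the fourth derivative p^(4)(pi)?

-1

Compute the successive derivatives at the expansion point and divide by k!.
From the series, [(u - pi)^4] p = -1/24; multiply by 4! = 24 to get -1.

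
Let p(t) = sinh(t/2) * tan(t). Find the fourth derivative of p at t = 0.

Write out both Maclaurin series and multiply, keeping only the needed powers.
The coefficient of t^4 in the expansion is 3/16, so p^(4)(0) = 4! * (3/16) = 9/2.

9/2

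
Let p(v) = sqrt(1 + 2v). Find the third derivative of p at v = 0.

The coefficient of v^3 in the expansion is 1/2, so p′′′(0) = 3! * (1/2) = 3.

3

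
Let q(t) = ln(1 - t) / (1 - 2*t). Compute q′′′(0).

Expand 1/(denominator) as a geometric series and multiply by the numerator's series.
From the series, [t^3] q = -16/3; multiply by 3! = 6 to get -32.

-32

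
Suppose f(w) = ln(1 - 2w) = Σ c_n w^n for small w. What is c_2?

Apply the Taylor formula c_k = f^(k)(a)/k!.
f(0) = 0
f′(0) = -2
f′′(0) = -4
So c_2 = f′′(0)/2! = -2.

-2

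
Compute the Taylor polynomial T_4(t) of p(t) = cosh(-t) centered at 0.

Differentiate repeatedly and evaluate at the center.
p(0) = 1
p′(0) = 0
p′′(0) = 1
p′′′(0) = 0
p^(4)(0) = 1
The Taylor polynomial is Σ p^(k)(0)/k! · t^k.

t^4/24 + t^2/2 + 1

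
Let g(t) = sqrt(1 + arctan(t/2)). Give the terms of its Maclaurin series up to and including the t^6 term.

-1489*t^6/2949120 + 83*t^5/40960 + 17*t^4/6144 - 5*t^3/384 - t^2/32 + t/4 + 1

Let u equal the inner series; expand the outer function in u and truncate.
[t^0] = 1;  [t^1] = 1/4;  [t^2] = -1/32;  [t^3] = -5/384;  [t^4] = 17/6144;  [t^5] = 83/40960;  [t^6] = -1489/2949120.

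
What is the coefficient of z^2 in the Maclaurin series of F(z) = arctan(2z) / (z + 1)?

Multiply the numerator's expansion by the denominator's geometric series.
F(0) = 0
F′(0) = 2
F′′(0) = -4
So c_2 = F′′(0)/2! = -2.

-2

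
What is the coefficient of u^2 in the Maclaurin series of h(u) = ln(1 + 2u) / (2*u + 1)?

Multiply the numerator's expansion by the denominator's geometric series.
[u^0] = 0;  [u^1] = 2;  [u^2] = -6.
So c_2 = h′′(0)/2! = -6.

-6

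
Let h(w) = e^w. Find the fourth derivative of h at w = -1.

e^(-1)

From the series, [(w + 1)^4] h = e^(-1)/24; multiply by 4! = 24 to get e^(-1).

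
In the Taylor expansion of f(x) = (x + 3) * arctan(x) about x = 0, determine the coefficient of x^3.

Multiply each power in the prefactor through the base expansion.
[x^0] = 0;  [x^1] = 3;  [x^2] = 1;  [x^3] = -1.
So c_3 = f′′′(0)/3! = -1.

-1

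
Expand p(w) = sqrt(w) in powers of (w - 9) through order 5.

p(9) = 3
p′(9) = 1/6
p′′(9) = -1/108
p′′′(9) = 1/648
p^(4)(9) = -5/11664
p^(5)(9) = 35/209952
The Taylor polynomial is Σ p^(k)(9)/k! · (w - 9)^k.

7*(w - 9)^5/5038848 - 5*(w - 9)^4/279936 + (w - 9)^3/3888 - (w - 9)^2/216 + (w - 9)/6 + 3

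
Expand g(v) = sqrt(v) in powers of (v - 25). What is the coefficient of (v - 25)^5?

7/500000000

g(25) = 5
g′(25) = 1/10
g′′(25) = -1/500
g′′′(25) = 3/25000
g^(4)(25) = -3/250000
g^(5)(25) = 21/12500000
So c_5 = g^(5)(25)/5! = 7/500000000.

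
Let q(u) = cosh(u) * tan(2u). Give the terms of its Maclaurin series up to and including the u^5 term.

Write out both Maclaurin series and multiply, keeping only the needed powers.
[u^0] = 0;  [u^1] = 2;  [u^2] = 0;  [u^3] = 11/3;  [u^4] = 0;  [u^5] = 341/60.

341*u^5/60 + 11*u^3/3 + 2*u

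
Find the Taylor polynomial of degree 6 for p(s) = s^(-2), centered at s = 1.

7*(s - 1)^6 - 6*(s - 1)^5 + 5*(s - 1)^4 - 4*(s - 1)^3 + 3*(s - 1)^2 - 2*(s - 1) + 1

p(1) = 1
p′(1) = -2
p′′(1) = 6
p′′′(1) = -24
p^(4)(1) = 120
p^(5)(1) = -720
p^(6)(1) = 5040
Then c_k = p^(k)(1)/k! gives each Taylor coefficient.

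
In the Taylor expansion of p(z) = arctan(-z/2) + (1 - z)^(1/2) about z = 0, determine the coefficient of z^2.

Add the two expansions coefficient-wise.
[z^0] = 1;  [z^1] = -1;  [z^2] = -1/8.

-1/8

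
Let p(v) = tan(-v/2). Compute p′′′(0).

-1/4

The coefficient of v^3 in the expansion is -1/24, so p′′′(0) = 3! * (-1/24) = -1/4.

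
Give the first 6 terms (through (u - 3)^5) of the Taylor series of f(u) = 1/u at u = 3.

Apply the Taylor formula c_k = f^(k)(a)/k!.
f(3) = 1/3
f′(3) = -1/9
f′′(3) = 2/27
f′′′(3) = -2/27
f^(4)(3) = 8/81
f^(5)(3) = -40/243

-(u - 3)^5/729 + (u - 3)^4/243 - (u - 3)^3/81 + (u - 3)^2/27 - (u - 3)/9 + 1/3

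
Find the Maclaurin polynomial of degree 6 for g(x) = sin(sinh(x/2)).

Let u equal the inner series; expand the outer function in u and truncate.
[x^0] = 0;  [x^1] = 1/2;  [x^2] = 0;  [x^3] = 0;  [x^4] = 0;  [x^5] = -1/480;  [x^6] = 0.

-x^5/480 + x/2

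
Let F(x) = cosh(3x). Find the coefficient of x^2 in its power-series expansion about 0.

9/2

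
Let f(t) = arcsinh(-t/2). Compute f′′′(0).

The coefficient of t^3 in the expansion is 1/48, so f′′′(0) = 3! * (1/48) = 1/8.

1/8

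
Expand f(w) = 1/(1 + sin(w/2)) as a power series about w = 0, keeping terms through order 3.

-5*w^3/48 + w^2/4 - w/2 + 1

Compose series: expand the inner function first, then feed it into the outer expansion.
f(0) = 1
f′(0) = -1/2
f′′(0) = 1/2
f′′′(0) = -5/8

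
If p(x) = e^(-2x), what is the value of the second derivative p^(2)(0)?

4

The coefficient of x^2 in the expansion is 2, so p′′(0) = 2! * (2) = 4.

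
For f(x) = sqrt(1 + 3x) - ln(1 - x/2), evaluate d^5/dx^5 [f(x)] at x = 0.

Add the two expansions coefficient-wise.
From the series, [x^5] f = 8513/1280; multiply by 5! = 120 to get 25539/32.

25539/32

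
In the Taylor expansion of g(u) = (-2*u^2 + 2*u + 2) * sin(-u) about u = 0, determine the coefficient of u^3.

7/3

Distribute the polynomial across the series and collect like powers.
[u^0] = 0;  [u^1] = -2;  [u^2] = -2;  [u^3] = 7/3.
So c_3 = g′′′(0)/3! = 7/3.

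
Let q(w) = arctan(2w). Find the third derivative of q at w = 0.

-16

The coefficient of w^3 in the expansion is -8/3, so q′′′(0) = 3! * (-8/3) = -16.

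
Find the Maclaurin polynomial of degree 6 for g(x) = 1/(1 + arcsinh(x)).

23*x^6/45 - 23*x^5/40 + 2*x^4/3 - 5*x^3/6 + x^2 - x + 1

Compose series: expand the inner function first, then feed it into the outer expansion.
[x^0] = 1;  [x^1] = -1;  [x^2] = 1;  [x^3] = -5/6;  [x^4] = 2/3;  [x^5] = -23/40;  [x^6] = 23/45.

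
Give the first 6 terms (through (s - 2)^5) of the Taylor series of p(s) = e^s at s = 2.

Differentiate repeatedly and evaluate at the center.

(s - 2)^5*e^(2)/120 + (s - 2)^4*e^(2)/24 + (s - 2)^3*e^(2)/6 + (s - 2)^2*e^(2)/2 + (s - 2)*e^(2) + e^(2)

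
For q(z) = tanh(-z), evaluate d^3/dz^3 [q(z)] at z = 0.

Compute the successive derivatives at the expansion point and divide by k!.
The coefficient of z^3 in the expansion is 1/3, so q′′′(0) = 3! * (1/3) = 2.

2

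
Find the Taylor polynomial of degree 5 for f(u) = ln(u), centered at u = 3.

(u - 3)^5/1215 - (u - 3)^4/324 + (u - 3)^3/81 - (u - 3)^2/18 + (u - 3)/3 + ln(3)

f(3) = ln(3)
f′(3) = 1/3
f′′(3) = -1/9
f′′′(3) = 2/27
f^(4)(3) = -2/27
f^(5)(3) = 8/81
Dividing each by k! gives the coefficients c_0, ..., c_5.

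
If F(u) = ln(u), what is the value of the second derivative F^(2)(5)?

The coefficient of (u - 5)^2 in the expansion is -1/50, so F′′(5) = 2! * (-1/50) = -1/25.

-1/25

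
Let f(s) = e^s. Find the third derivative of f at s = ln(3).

3

Differentiate repeatedly and evaluate at the center.
From the series, [(s - ln(3))^3] f = 1/2; multiply by 3! = 6 to get 3.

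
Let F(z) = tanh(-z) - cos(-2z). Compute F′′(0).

4

Combine the two series term by term.
The coefficient of z^2 in the expansion is 2, so F′′(0) = 2! * (2) = 4.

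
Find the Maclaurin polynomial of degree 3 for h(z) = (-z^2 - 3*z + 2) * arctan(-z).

Distribute the polynomial across the series and collect like powers.
h(0) = 0
h′(0) = -2
h′′(0) = 6
h′′′(0) = 10

5*z^3/3 + 3*z^2 - 2*z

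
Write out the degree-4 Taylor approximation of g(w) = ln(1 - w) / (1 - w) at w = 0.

Write out both Maclaurin series and multiply, keeping only the needed powers.
g(0) = 0
g′(0) = -1
g′′(0) = -3
g′′′(0) = -11
g^(4)(0) = -50

-25*w^4/12 - 11*w^3/6 - 3*w^2/2 - w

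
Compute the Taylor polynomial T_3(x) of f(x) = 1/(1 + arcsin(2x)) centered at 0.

-28*x^3/3 + 4*x^2 - 2*x + 1

Let u equal the inner series; expand the outer function in u and truncate.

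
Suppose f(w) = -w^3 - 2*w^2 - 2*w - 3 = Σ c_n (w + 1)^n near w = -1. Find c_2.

Use the known series and substitute for the argument.
[(w + 1)^0] = -2;  [(w + 1)^1] = -1;  [(w + 1)^2] = 1.

1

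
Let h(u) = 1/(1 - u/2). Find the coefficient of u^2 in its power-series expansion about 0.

1/4

Differentiate repeatedly and evaluate at the center.
h(0) = 1
h′(0) = 1/2
h′′(0) = 1/2
So c_2 = h′′(0)/2! = 1/4.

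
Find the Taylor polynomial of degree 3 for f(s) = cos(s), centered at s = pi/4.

[(s - pi/4)^0] = sqrt(2)/2;  [(s - pi/4)^1] = -sqrt(2)/2;  [(s - pi/4)^2] = -sqrt(2)/4;  [(s - pi/4)^3] = sqrt(2)/12.

sqrt(2)*(s - pi/4)^3/12 - sqrt(2)*(s - pi/4)^2/4 - sqrt(2)*(s - pi/4)/2 + sqrt(2)/2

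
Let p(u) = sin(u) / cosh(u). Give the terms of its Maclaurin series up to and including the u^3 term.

-2*u^3/3 + u

Invert the denominator's series and multiply.
p(0) = 0
p′(0) = 1
p′′(0) = 0
p′′′(0) = -4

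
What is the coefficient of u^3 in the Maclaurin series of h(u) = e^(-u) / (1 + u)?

Expand each factor separately, then convolve coefficients.
[u^0] = 1;  [u^1] = -2;  [u^2] = 5/2;  [u^3] = -8/3.

-8/3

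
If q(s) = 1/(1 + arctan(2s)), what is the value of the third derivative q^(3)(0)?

Substitute the inner expansion into the outer series and collect powers.
The coefficient of s^3 in the expansion is -16/3, so q′′′(0) = 3! * (-16/3) = -32.

-32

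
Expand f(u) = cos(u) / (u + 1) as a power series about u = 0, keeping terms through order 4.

13*u^4/24 - u^3/2 + u^2/2 - u + 1

Multiply the numerator's expansion by the denominator's geometric series.
f(0) = 1
f′(0) = -1
f′′(0) = 1
f′′′(0) = -3
f^(4)(0) = 13
Then c_k = f^(k)(0)/k! gives each Taylor coefficient.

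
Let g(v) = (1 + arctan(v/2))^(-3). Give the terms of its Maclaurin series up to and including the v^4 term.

Plug the Maclaurin series of the inner function into that of the outer and collect terms.
[v^0] = 1;  [v^1] = -3/2;  [v^2] = 3/2;  [v^3] = -9/8;  [v^4] = 11/16.

11*v^4/16 - 9*v^3/8 + 3*v^2/2 - 3*v/2 + 1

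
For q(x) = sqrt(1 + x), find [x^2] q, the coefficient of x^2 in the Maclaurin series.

-1/8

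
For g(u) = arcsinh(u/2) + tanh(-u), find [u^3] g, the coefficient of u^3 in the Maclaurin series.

5/16

Combine the two series term by term.
g(0) = 0
g′(0) = -1/2
g′′(0) = 0
g′′′(0) = 15/8
So c_3 = g′′′(0)/3! = 5/16.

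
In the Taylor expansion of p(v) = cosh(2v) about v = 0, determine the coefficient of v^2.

2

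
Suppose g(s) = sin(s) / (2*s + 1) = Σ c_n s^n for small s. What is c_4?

Use 1/(1 - r) = Σ r^k on the denominator, then take the Cauchy product.
[s^0] = 0;  [s^1] = 1;  [s^2] = -2;  [s^3] = 23/6;  [s^4] = -23/3.
So c_4 = g^(4)(0)/4! = -23/3.

-23/3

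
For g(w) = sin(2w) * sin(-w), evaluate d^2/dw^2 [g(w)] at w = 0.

-4

Multiply the two series term by term and collect like powers.
The coefficient of w^2 in the expansion is -2, so g′′(0) = 2! * (-2) = -4.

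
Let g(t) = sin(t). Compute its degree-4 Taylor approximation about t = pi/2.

(t - pi/2)^4/24 - (t - pi/2)^2/2 + 1

g(pi/2) = 1
g′(pi/2) = 0
g′′(pi/2) = -1
g′′′(pi/2) = 0
g^(4)(pi/2) = 1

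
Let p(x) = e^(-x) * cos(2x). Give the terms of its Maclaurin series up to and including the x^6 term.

13*x^6/80 - 41*x^5/120 - 7*x^4/24 + 11*x^3/6 - 3*x^2/2 - x + 1

Take the Cauchy product of the two expansions.
[x^0] = 1;  [x^1] = -1;  [x^2] = -3/2;  [x^3] = 11/6;  [x^4] = -7/24;  [x^5] = -41/120;  [x^6] = 13/80.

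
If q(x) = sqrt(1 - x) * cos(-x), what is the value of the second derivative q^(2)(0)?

Multiply the two series term by term and collect like powers.
The coefficient of x^2 in the expansion is -5/8, so q′′(0) = 2! * (-5/8) = -5/4.

-5/4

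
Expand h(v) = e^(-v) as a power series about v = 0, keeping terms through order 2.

v^2/2 - v + 1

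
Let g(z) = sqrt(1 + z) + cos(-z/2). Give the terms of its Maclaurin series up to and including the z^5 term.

7*z^5/256 - 7*z^4/192 + z^3/16 - z^2/4 + z/2 + 2

Combine the two series term by term.
g(0) = 2
g′(0) = 1/2
g′′(0) = -1/2
g′′′(0) = 3/8
g^(4)(0) = -7/8
g^(5)(0) = 105/32
The Taylor polynomial is Σ g^(k)(0)/k! · z^k.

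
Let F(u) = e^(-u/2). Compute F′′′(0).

Use the known series and substitute for the argument.
From the series, [u^3] F = -1/48; multiply by 3! = 6 to get -1/8.

-1/8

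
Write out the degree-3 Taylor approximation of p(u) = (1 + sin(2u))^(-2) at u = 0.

Plug the Maclaurin series of the inner function into that of the outer and collect terms.

-88*u^3/3 + 12*u^2 - 4*u + 1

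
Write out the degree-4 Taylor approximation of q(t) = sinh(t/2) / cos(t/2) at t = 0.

t^3/12 + t/2

Write the quotient as an unknown series and match coefficients against numerator = denominator · series.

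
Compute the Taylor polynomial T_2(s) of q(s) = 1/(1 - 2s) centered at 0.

q(0) = 1
q′(0) = 2
q′′(0) = 8
The Taylor polynomial is Σ q^(k)(0)/k! · s^k.

4*s^2 + 2*s + 1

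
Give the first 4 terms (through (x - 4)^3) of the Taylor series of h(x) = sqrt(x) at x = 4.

h(4) = 2
h′(4) = 1/4
h′′(4) = -1/32
h′′′(4) = 3/256
Dividing each by k! gives the coefficients c_0, ..., c_3.

(x - 4)^3/512 - (x - 4)^2/64 + (x - 4)/4 + 2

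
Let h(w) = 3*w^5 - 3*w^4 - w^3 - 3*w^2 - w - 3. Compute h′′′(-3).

1830

Apply the Taylor formula c_k = f^(k)(a)/k!.
The coefficient of (w + 3)^3 in the expansion is 305, so h′′′(-3) = 3! * (305) = 1830.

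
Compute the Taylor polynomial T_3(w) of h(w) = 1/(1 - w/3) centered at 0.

w^3/27 + w^2/9 + w/3 + 1

h(0) = 1
h′(0) = 1/3
h′′(0) = 2/9
h′′′(0) = 2/9
Dividing each by k! gives the coefficients c_0, ..., c_3.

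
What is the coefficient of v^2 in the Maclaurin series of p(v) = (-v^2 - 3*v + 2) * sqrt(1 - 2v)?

1

Shift and add copies of the series according to the polynomial's terms.
p(0) = 2
p′(0) = -5
p′′(0) = 2
So c_2 = p′′(0)/2! = 1.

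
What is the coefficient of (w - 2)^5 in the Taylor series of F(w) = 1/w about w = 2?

-1/64

Apply the Taylor formula c_k = f^(k)(a)/k!.
F(2) = 1/2
F′(2) = -1/4
F′′(2) = 1/4
F′′′(2) = -3/8
F^(4)(2) = 3/4
F^(5)(2) = -15/8
Then c_k = F^(k)(2)/k! gives each Taylor coefficient.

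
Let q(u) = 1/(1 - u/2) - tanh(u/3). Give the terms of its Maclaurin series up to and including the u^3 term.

Expand each term separately and add.
[u^0] = 1;  [u^1] = 1/6;  [u^2] = 1/4;  [u^3] = 89/648.

89*u^3/648 + u^2/4 + u/6 + 1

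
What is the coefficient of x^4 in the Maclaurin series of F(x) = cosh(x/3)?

1/1944

Compute the successive derivatives at the expansion point and divide by k!.
F(0) = 1
F′(0) = 0
F′′(0) = 1/9
F′′′(0) = 0
F^(4)(0) = 1/81
So c_4 = F^(4)(0)/4! = 1/1944.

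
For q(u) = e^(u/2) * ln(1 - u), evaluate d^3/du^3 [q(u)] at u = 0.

-17/4

Expand each factor separately, then convolve coefficients.
The coefficient of u^3 in the expansion is -17/24, so q′′′(0) = 3! * (-17/24) = -17/4.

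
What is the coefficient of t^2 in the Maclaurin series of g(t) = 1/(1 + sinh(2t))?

4

Substitute the inner expansion into the outer series and collect powers.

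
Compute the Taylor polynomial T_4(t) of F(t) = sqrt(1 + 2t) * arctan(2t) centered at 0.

Multiply the two series term by term and collect like powers.
F(0) = 0
F′(0) = 2
F′′(0) = 4
F′′′(0) = -22
F^(4)(0) = -40
Dividing each by k! gives the coefficients c_0, ..., c_4.

-5*t^4/3 - 11*t^3/3 + 2*t^2 + 2*t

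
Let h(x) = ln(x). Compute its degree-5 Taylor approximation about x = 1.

(x - 1)^5/5 - (x - 1)^4/4 + (x - 1)^3/3 - (x - 1)^2/2 + (x - 1)

h(1) = 0
h′(1) = 1
h′′(1) = -1
h′′′(1) = 2
h^(4)(1) = -6
h^(5)(1) = 24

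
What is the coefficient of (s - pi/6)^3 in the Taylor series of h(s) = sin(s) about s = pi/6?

h(pi/6) = 1/2
h′(pi/6) = sqrt(3)/2
h′′(pi/6) = -1/2
h′′′(pi/6) = -sqrt(3)/2
Dividing each by k! gives the coefficients c_0, ..., c_3.

-sqrt(3)/12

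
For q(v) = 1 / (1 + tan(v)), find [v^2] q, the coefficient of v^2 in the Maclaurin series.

Write 1/(1+u) = 1 - u + u^2 - u^3 + ... and substitute the series for u.
[v^0] = 1;  [v^1] = -1;  [v^2] = 1.
So c_2 = q′′(0)/2! = 1.

1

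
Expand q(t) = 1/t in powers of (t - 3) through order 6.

(t - 3)^6/2187 - (t - 3)^5/729 + (t - 3)^4/243 - (t - 3)^3/81 + (t - 3)^2/27 - (t - 3)/9 + 1/3

q(3) = 1/3
q′(3) = -1/9
q′′(3) = 2/27
q′′′(3) = -2/27
q^(4)(3) = 8/81
q^(5)(3) = -40/243
q^(6)(3) = 80/243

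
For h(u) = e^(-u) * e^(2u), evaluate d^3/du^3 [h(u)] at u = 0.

Expand each factor separately, then convolve coefficients.
From the series, [u^3] h = 1/6; multiply by 3! = 6 to get 1.

1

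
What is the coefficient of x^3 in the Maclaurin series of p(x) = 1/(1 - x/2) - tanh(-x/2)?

1/12

Expand each term separately and add.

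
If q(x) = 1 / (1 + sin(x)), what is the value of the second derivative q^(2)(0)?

Expand as Σ (-1)^k u^k with u equal to the inner function's series.
From the series, [x^2] q = 1; multiply by 2! = 2 to get 2.

2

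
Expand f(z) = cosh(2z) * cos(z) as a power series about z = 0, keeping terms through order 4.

-7*z^4/24 + 3*z^2/2 + 1

Take the Cauchy product of the two expansions.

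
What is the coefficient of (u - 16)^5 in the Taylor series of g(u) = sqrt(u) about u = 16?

Compute the successive derivatives at the expansion point and divide by k!.
g(16) = 4
g′(16) = 1/8
g′′(16) = -1/256
g′′′(16) = 3/8192
g^(4)(16) = -15/262144
g^(5)(16) = 105/8388608
So c_5 = g^(5)(16)/5! = 7/67108864.

7/67108864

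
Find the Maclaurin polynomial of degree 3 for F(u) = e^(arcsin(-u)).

-u^3/3 + u^2/2 - u + 1

Plug the Maclaurin series of the inner function into that of the outer and collect terms.
F(0) = 1
F′(0) = -1
F′′(0) = 1
F′′′(0) = -2
Then c_k = F^(k)(0)/k! gives each Taylor coefficient.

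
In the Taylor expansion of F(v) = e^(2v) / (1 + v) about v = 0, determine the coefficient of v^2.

1

Multiply the two series term by term and collect like powers.
F(0) = 1
F′(0) = 1
F′′(0) = 2
So c_2 = F′′(0)/2! = 1.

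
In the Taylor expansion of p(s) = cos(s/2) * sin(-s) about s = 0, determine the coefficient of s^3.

7/24

Take the Cauchy product of the two expansions.
p(0) = 0
p′(0) = -1
p′′(0) = 0
p′′′(0) = 7/4
So c_3 = p′′′(0)/3! = 7/24.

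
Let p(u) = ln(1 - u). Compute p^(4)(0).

-6

The coefficient of u^4 in the expansion is -1/4, so p^(4)(0) = 4! * (-1/4) = -6.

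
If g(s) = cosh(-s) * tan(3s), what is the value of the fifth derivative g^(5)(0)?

Write out both Maclaurin series and multiply, keeping only the needed powers.
From the series, [s^5] g = 1481/40; multiply by 5! = 120 to get 4443.

4443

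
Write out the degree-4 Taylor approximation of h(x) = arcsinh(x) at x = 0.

-x^3/6 + x

[x^0] = 0;  [x^1] = 1;  [x^2] = 0;  [x^3] = -1/6;  [x^4] = 0.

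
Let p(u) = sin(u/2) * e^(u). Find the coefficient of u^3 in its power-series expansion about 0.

11/48

Write out both Maclaurin series and multiply, keeping only the needed powers.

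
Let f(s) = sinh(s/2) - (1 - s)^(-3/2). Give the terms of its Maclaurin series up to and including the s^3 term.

Combine the two series term by term.
f(0) = -1
f′(0) = -1
f′′(0) = -15/4
f′′′(0) = -13
Dividing each by k! gives the coefficients c_0, ..., c_3.

-13*s^3/6 - 15*s^2/8 - s - 1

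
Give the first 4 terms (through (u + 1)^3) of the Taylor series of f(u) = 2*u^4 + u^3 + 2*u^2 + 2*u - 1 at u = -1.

-7*(u + 1)^3 + 11*(u + 1)^2 - 7*(u + 1)

Use the known series and substitute for the argument.
f(-1) = 0
f′(-1) = -7
f′′(-1) = 22
f′′′(-1) = -42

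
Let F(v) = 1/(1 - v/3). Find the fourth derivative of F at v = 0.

8/27

From the series, [v^4] F = 1/81; multiply by 4! = 24 to get 8/27.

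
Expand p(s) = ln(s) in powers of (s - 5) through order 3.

(s - 5)^3/375 - (s - 5)^2/50 + (s - 5)/5 + ln(5)

Apply the Taylor formula c_k = f^(k)(a)/k!.
[(s - 5)^0] = ln(5);  [(s - 5)^1] = 1/5;  [(s - 5)^2] = -1/50;  [(s - 5)^3] = 1/375.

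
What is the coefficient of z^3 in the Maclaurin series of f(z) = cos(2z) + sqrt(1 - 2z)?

-1/2

Expand each term separately and add.
[z^0] = 2;  [z^1] = -1;  [z^2] = -5/2;  [z^3] = -1/2.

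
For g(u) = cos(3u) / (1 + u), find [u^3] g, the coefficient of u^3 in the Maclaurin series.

7/2

Take the Cauchy product of the two expansions.
g(0) = 1
g′(0) = -1
g′′(0) = -7
g′′′(0) = 21
The Taylor polynomial is Σ g^(k)(0)/k! · u^k.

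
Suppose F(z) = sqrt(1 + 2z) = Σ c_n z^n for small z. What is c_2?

Use the known series and substitute for the argument.
F(0) = 1
F′(0) = 1
F′′(0) = -1
The Taylor polynomial is Σ F^(k)(0)/k! · z^k.

-1/2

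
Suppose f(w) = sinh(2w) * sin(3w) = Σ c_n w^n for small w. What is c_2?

Write out both Maclaurin series and multiply, keeping only the needed powers.
So c_2 = f′′(0)/2! = 6.

6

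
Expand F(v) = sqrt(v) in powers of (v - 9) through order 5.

7*(v - 9)^5/5038848 - 5*(v - 9)^4/279936 + (v - 9)^3/3888 - (v - 9)^2/216 + (v - 9)/6 + 3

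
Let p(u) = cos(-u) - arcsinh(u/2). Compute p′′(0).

-1

Expand each term separately and add.
From the series, [u^2] p = -1/2; multiply by 2! = 2 to get -1.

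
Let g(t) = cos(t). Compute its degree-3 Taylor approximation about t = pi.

(t - pi)^2/2 - 1

Compute the successive derivatives at the expansion point and divide by k!.
[(t - pi)^0] = -1;  [(t - pi)^1] = 0;  [(t - pi)^2] = 1/2;  [(t - pi)^3] = 0.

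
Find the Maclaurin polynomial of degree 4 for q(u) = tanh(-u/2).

u^3/24 - u/2

q(0) = 0
q′(0) = -1/2
q′′(0) = 0
q′′′(0) = 1/4
q^(4)(0) = 0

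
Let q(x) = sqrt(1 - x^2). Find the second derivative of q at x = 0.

The coefficient of x^2 in the expansion is -1/2, so q′′(0) = 2! * (-1/2) = -1.

-1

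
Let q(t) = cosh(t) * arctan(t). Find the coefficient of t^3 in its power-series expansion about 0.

Take the Cauchy product of the two expansions.
q(0) = 0
q′(0) = 1
q′′(0) = 0
q′′′(0) = 1
So c_3 = q′′′(0)/3! = 1/6.

1/6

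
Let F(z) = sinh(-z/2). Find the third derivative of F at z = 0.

-1/8

The coefficient of z^3 in the expansion is -1/48, so F′′′(0) = 3! * (-1/48) = -1/8.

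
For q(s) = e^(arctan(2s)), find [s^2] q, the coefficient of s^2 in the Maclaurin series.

2

Compose series: expand the inner function first, then feed it into the outer expansion.
q(0) = 1
q′(0) = 2
q′′(0) = 4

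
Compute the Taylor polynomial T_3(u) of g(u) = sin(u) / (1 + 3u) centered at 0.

53*u^3/6 - 3*u^2 + u

Take the Cauchy product of the two expansions.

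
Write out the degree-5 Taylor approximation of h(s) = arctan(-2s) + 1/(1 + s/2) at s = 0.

Expand each term separately and add.
h(0) = 1
h′(0) = -5/2
h′′(0) = 1/2
h′′′(0) = 61/4
h^(4)(0) = 3/2
h^(5)(0) = -3087/4
Dividing each by k! gives the coefficients c_0, ..., c_5.

-1029*s^5/160 + s^4/16 + 61*s^3/24 + s^2/4 - 5*s/2 + 1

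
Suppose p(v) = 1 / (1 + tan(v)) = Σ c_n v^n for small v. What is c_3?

Use the geometric series for the reciprocal, then substitute.
[v^0] = 1;  [v^1] = -1;  [v^2] = 1;  [v^3] = -4/3.

-4/3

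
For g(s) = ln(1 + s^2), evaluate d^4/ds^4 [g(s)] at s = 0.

-12

The coefficient of s^4 in the expansion is -1/2, so g^(4)(0) = 4! * (-1/2) = -12.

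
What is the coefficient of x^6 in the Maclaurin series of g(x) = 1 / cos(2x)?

Divide the numerator series by the denominator series (power-series long division).
g(0) = 1
g′(0) = 0
g′′(0) = 4
g′′′(0) = 0
g^(4)(0) = 80
g^(5)(0) = 0
g^(6)(0) = 3904

244/45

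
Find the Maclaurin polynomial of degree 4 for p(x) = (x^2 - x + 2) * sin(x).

Multiply each power in the prefactor through the base expansion.
[x^0] = 0;  [x^1] = 2;  [x^2] = -1;  [x^3] = 2/3;  [x^4] = 1/6.

x^4/6 + 2*x^3/3 - x^2 + 2*x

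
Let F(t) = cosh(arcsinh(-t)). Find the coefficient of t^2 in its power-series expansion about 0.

Substitute the inner expansion into the outer series and collect powers.
F(0) = 1
F′(0) = 0
F′′(0) = 1

1/2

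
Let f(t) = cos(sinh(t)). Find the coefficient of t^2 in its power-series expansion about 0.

-1/2

Let u equal the inner series; expand the outer function in u and truncate.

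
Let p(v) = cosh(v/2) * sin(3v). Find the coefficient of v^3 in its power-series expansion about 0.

Take the Cauchy product of the two expansions.
[v^0] = 0;  [v^1] = 3;  [v^2] = 0;  [v^3] = -33/8.

-33/8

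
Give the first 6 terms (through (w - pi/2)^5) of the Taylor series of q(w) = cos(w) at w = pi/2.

q(pi/2) = 0
q′(pi/2) = -1
q′′(pi/2) = 0
q′′′(pi/2) = 1
q^(4)(pi/2) = 0
q^(5)(pi/2) = -1

-(w - pi/2)^5/120 + (w - pi/2)^3/6 - (w - pi/2)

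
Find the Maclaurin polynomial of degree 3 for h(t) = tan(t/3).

[t^0] = 0;  [t^1] = 1/3;  [t^2] = 0;  [t^3] = 1/81.

t^3/81 + t/3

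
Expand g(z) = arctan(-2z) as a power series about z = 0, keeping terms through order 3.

8*z^3/3 - 2*z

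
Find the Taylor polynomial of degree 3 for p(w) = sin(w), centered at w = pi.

Compute the successive derivatives at the expansion point and divide by k!.
[(w - pi)^0] = 0;  [(w - pi)^1] = -1;  [(w - pi)^2] = 0;  [(w - pi)^3] = 1/6.

(w - pi)^3/6 - (w - pi)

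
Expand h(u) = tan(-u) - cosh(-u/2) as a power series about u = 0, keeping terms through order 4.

-u^4/384 - u^3/3 - u^2/8 - u - 1

Add the two expansions coefficient-wise.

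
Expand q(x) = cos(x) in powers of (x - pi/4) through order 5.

Use the known series and substitute for the argument.

-sqrt(2)*(x - pi/4)^5/240 + sqrt(2)*(x - pi/4)^4/48 + sqrt(2)*(x - pi/4)^3/12 - sqrt(2)*(x - pi/4)^2/4 - sqrt(2)*(x - pi/4)/2 + sqrt(2)/2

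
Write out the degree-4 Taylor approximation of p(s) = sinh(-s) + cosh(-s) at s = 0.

s^4/24 - s^3/6 + s^2/2 - s + 1

Combine the two series term by term.
p(0) = 1
p′(0) = -1
p′′(0) = 1
p′′′(0) = -1
p^(4)(0) = 1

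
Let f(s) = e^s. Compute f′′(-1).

e^(-1)

Differentiate repeatedly and evaluate at the center.
The coefficient of (s + 1)^2 in the expansion is e^(-1)/2, so f′′(-1) = 2! * (e^(-1)/2) = e^(-1).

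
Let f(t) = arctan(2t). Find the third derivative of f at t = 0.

-16

From the series, [t^3] f = -8/3; multiply by 3! = 6 to get -16.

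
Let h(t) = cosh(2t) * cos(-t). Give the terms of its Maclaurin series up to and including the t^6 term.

Take the Cauchy product of the two expansions.
h(0) = 1
h′(0) = 0
h′′(0) = 3
h′′′(0) = 0
h^(4)(0) = -7
h^(5)(0) = 0
h^(6)(0) = -117
Then c_k = h^(k)(0)/k! gives each Taylor coefficient.

-13*t^6/80 - 7*t^4/24 + 3*t^2/2 + 1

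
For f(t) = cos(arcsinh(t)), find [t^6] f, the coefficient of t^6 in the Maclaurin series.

Plug the Maclaurin series of the inner function into that of the outer and collect terms.
So c_6 = f^(6)(0)/6! = -17/144.

-17/144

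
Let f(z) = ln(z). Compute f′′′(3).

From the series, [(z - 3)^3] f = 1/81; multiply by 3! = 6 to get 2/27.

2/27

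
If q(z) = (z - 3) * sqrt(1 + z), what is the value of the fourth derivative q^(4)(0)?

Shift and add copies of the series according to the polynomial's terms.
The coefficient of z^4 in the expansion is 23/128, so q^(4)(0) = 4! * (23/128) = 69/16.

69/16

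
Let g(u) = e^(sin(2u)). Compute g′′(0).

Substitute the inner expansion into the outer series and collect powers.
The coefficient of u^2 in the expansion is 2, so g′′(0) = 2! * (2) = 4.

4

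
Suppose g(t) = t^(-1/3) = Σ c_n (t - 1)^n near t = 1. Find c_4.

g(1) = 1
g′(1) = -1/3
g′′(1) = 4/9
g′′′(1) = -28/27
g^(4)(1) = 280/81
So c_4 = g^(4)(1)/4! = 35/243.

35/243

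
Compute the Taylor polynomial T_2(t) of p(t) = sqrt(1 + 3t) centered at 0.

-9*t^2/8 + 3*t/2 + 1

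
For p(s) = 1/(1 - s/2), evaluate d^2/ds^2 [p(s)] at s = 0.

From the series, [s^2] p = 1/4; multiply by 2! = 2 to get 1/2.

1/2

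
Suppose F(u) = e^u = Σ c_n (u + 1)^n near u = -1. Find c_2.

c_2 = F′′(-1)/2! = e^(-1)/2.

e^(-1)/2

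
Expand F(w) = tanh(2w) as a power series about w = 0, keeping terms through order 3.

-8*w^3/3 + 2*w

F(0) = 0
F′(0) = 2
F′′(0) = 0
F′′′(0) = -16
The Taylor polynomial is Σ F^(k)(0)/k! · w^k.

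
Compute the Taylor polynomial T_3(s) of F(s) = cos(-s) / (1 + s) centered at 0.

Take the Cauchy product of the two expansions.
F(0) = 1
F′(0) = -1
F′′(0) = 1
F′′′(0) = -3
Then c_k = F^(k)(0)/k! gives each Taylor coefficient.

-s^3/2 + s^2/2 - s + 1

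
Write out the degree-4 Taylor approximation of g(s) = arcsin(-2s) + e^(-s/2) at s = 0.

s^4/384 - 65*s^3/48 + s^2/8 - 5*s/2 + 1

Expand each term separately and add.
g(0) = 1
g′(0) = -5/2
g′′(0) = 1/4
g′′′(0) = -65/8
g^(4)(0) = 1/16
Then c_k = g^(k)(0)/k! gives each Taylor coefficient.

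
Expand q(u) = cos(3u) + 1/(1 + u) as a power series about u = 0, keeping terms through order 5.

Add the two expansions coefficient-wise.
q(0) = 2
q′(0) = -1
q′′(0) = -7
q′′′(0) = -6
q^(4)(0) = 105
q^(5)(0) = -120
The Taylor polynomial is Σ q^(k)(0)/k! · u^k.

-u^5 + 35*u^4/8 - u^3 - 7*u^2/2 - u + 2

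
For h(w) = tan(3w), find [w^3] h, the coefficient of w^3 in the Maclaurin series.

Apply the Taylor formula c_k = f^(k)(a)/k!.
[w^0] = 0;  [w^1] = 3;  [w^2] = 0;  [w^3] = 9.

9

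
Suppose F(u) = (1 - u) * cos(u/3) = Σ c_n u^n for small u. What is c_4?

Distribute the polynomial across the series and collect like powers.
F(0) = 1
F′(0) = -1
F′′(0) = -1/9
F′′′(0) = 1/3
F^(4)(0) = 1/81
So c_4 = F^(4)(0)/4! = 1/1944.

1/1944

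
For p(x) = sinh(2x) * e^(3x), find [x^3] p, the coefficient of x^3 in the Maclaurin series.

Write out both Maclaurin series and multiply, keeping only the needed powers.
[x^0] = 0;  [x^1] = 2;  [x^2] = 6;  [x^3] = 31/3.
So c_3 = p′′′(0)/3! = 31/3.

31/3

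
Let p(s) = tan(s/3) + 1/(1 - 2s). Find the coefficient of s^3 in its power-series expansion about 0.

Combine the two series term by term.
p(0) = 1
p′(0) = 7/3
p′′(0) = 8
p′′′(0) = 175*14^(71/174)*3^(34/87)*5^(2/3)/48
So c_3 = p′′′(0)/3! = 649/81.

649/81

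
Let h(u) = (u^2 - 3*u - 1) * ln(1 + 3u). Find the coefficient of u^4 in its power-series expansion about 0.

-45/4

Shift and add copies of the series according to the polynomial's terms.
h(0) = 0
h′(0) = -3
h′′(0) = -9
h′′′(0) = 45
h^(4)(0) = -270
Then c_k = h^(k)(0)/k! gives each Taylor coefficient.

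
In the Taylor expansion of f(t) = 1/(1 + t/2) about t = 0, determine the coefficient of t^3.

-1/8

Compute the successive derivatives at the expansion point and divide by k!.
So c_3 = f′′′(0)/3! = -1/8.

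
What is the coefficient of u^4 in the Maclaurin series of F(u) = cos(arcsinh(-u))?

Substitute the inner expansion into the outer series and collect powers.
F(0) = 1
F′(0) = 0
F′′(0) = -1
F′′′(0) = 0
F^(4)(0) = 5

5/24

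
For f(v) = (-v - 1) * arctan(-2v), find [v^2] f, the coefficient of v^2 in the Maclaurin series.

Shift and add copies of the series according to the polynomial's terms.
f(0) = 0
f′(0) = 2
f′′(0) = 4
The Taylor polynomial is Σ f^(k)(0)/k! · v^k.

2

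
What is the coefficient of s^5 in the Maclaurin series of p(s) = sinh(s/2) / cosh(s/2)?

Write the quotient as an unknown series and match coefficients against numerator = denominator · series.
p(0) = 0
p′(0) = 1/2
p′′(0) = 0
p′′′(0) = -1/4
p^(4)(0) = 0
p^(5)(0) = 1/2
So c_5 = p^(5)(0)/5! = 1/240.

1/240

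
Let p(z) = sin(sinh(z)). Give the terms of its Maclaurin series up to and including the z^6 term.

-z^5/15 + z

Let u equal the inner series; expand the outer function in u and truncate.
p(0) = 0
p′(0) = 1
p′′(0) = 0
p′′′(0) = 0
p^(4)(0) = 0
p^(5)(0) = -8
p^(6)(0) = 0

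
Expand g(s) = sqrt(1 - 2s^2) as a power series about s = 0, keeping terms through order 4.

-s^4/2 - s^2 + 1

g(0) = 1
g′(0) = 0
g′′(0) = -2
g′′′(0) = 0
g^(4)(0) = -12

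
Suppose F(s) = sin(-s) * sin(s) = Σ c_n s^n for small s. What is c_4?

Expand each factor separately, then convolve coefficients.
So c_4 = F^(4)(0)/4! = 1/3.

1/3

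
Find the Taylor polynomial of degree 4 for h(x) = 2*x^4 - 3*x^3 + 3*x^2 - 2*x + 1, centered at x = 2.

2*(x - 2)^4 + 13*(x - 2)^3 + 33*(x - 2)^2 + 38*(x - 2) + 17

[(x - 2)^0] = 17;  [(x - 2)^1] = 38;  [(x - 2)^2] = 33;  [(x - 2)^3] = 13;  [(x - 2)^4] = 2.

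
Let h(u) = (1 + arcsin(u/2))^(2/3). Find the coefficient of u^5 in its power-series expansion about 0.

1369/466560

Let u equal the inner series; expand the outer function in u and truncate.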